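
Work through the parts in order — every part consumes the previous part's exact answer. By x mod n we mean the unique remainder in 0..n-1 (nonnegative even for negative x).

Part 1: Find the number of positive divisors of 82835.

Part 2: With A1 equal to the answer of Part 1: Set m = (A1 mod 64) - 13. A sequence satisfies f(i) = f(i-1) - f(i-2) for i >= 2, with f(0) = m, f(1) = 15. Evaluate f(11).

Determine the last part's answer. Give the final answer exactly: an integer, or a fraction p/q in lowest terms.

-24

Part 1: 82835 = 5 * 16567; number of divisors = (1+1) * (1+1) = 4; answer 4
Part 2: A1 = 4; m = -9; f(2) = 1*(15) - 1*(-9) = 24; iterating: f(2)=24, f(3)=9, f(4)=-15, f(5)=-24, f(6)=-9, f(7)=15, f(8)=24, f(9)=9, f(10)=-15, f(11)=-24; answer -24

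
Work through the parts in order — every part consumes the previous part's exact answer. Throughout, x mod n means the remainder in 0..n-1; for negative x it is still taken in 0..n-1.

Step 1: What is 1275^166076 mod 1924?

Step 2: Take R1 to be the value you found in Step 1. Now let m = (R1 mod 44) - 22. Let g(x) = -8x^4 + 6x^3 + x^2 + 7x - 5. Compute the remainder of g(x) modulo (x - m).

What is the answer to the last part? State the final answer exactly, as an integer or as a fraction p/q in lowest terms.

Step 1: squarings mod 1924: 1275^1=1275, 1275^2=1769, 1275^4=937, 1275^8=625, 1275^16=53, 1275^32=885, 1275^64=157, 1275^128=1561, 1275^256=937, 1275^512=625, 1275^1024=53, 1275^2048=885, 1275^4096=157, 1275^8192=1561, 1275^16384=937, 1275^32768=625, 1275^65536=53, 1275^131072=885; 1275^166076 = 1275^4 * 1275^8 * 1275^16 * 1275^32 * 1275^128 * 1275^2048 * 1275^32768 * 1275^131072 = 625 (mod 1924); answer 625
Step 2: R1 = 625; m = -13; remainder = value at the root: -8*(-13)^4 + 6*(-13)^3 + 1*(-13)^2 + 7*(-13)^1 - 5 = (-228488) + (-13182) + (169) + (-91) + (-5) = -241597; answer -241597

-241597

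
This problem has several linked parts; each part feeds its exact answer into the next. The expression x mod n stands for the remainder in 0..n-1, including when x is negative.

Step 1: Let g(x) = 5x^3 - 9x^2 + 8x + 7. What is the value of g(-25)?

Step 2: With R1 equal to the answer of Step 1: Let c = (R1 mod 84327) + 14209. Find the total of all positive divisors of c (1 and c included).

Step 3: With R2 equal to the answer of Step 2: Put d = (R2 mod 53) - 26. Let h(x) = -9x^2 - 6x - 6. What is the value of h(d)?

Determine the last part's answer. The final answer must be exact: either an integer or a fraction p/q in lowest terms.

Step 1: 5*(-25)^3 - 9*(-25)^2 + 8*(-25)^1 + 7 = (-78125) + (-5625) + (-200) + (7) = -83943; answer -83943
Step 2: R1 = -83943; c = 14593; 14593 is prime, so its only divisors are 1 and 14593; sigma = 1 + 14593 = 14594; answer 14594
Step 3: R2 = 14594; d = -7; -9*(-7)^2 - 6*(-7)^1 - 6 = (-441) + (42) + (-6) = -405; answer -405

-405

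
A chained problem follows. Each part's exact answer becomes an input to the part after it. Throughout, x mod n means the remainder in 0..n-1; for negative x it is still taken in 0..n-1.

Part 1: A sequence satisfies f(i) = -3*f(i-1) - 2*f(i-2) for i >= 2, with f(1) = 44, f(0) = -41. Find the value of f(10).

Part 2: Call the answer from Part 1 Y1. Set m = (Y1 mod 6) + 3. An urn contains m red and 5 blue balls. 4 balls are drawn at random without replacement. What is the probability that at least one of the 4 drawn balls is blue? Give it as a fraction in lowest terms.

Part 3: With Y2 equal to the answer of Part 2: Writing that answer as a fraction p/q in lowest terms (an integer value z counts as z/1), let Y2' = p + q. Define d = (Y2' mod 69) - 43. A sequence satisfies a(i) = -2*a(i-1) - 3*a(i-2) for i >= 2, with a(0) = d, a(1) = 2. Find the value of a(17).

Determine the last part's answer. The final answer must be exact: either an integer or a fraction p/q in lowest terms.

48962

Part 1: f(2) = -3*(44) - 2*(-41) = -50; iterating: f(2)=-50, f(3)=62, f(4)=-86, f(5)=134, f(6)=-230, f(7)=422, f(8)=-806, f(9)=1574, f(10)=-3110; answer -3110
Part 2: Y1 = -3110; m = 7; total draws C(12,4) = 495; complement C(7,4) = 35; favorable 495 - 35 = 460; P = 92/99; answer 92/99
Part 3: Y2 = 92/99; threaded value p + q = 191; d = 10; a(2) = -2*(2) - 3*(10) = -34; iterating: a(2)=-34, a(3)=62, a(4)=-22, a(5)=-142, a(6)=350, a(7)=-274, a(8)=-502, a(9)=1826, a(10)=-2146, a(11)=-1186, a(12)=8810, a(13)=-14062, a(14)=1694, a(15)=38798, a(16)=-82678, a(17)=48962; answer 48962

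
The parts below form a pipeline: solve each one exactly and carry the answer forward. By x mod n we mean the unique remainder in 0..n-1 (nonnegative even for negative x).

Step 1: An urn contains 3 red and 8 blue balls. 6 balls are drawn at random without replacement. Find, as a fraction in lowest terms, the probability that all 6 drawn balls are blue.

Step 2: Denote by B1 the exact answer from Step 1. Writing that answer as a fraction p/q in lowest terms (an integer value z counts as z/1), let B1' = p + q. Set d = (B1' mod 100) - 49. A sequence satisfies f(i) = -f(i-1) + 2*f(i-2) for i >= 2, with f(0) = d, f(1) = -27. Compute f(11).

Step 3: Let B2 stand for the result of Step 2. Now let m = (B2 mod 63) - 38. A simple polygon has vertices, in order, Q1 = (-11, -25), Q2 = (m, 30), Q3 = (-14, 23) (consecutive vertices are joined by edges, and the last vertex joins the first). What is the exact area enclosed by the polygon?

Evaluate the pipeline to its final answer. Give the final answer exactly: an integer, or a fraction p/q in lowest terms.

Step 1: total draws C(11,6) = 462; favorable C(8,6) = 28; P = 2/33; answer 2/33
Step 2: B1 = 2/33; threaded value p + q = 35; d = -14; f(2) = -1*(-27) + 2*(-14) = -1; iterating: f(2)=-1, f(3)=-53, f(4)=51, f(5)=-157, f(6)=259, f(7)=-573, f(8)=1091, f(9)=-2237, f(10)=4419, f(11)=-8893; answer -8893
Step 3: B2 = -8893; m = 15; cross terms: (-11*30 - 15*-25)=45, (15*23 - -14*30)=765, (-14*-25 - -11*23)=603; twice the area = |1413| = 1413; area = 1413/2; answer 1413/2

1413/2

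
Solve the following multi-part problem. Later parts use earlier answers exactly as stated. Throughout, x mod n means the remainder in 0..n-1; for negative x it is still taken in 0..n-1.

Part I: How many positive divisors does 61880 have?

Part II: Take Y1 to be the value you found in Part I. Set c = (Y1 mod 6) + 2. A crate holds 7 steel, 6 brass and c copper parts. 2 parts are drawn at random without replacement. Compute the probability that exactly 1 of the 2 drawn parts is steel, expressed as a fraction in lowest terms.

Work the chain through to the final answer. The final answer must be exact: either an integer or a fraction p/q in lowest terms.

Part I: 61880 = 2^3 * 5 * 7 * 13 * 17; number of divisors = (3+1) * (1+1) * (1+1) * (1+1) * (1+1) = 64; answer 64
Part II: Y1 = 64; c = 6; total draws C(19,2) = 171; favorable C(7,1)*C(12,1) = 84; P = 28/57; answer 28/57

28/57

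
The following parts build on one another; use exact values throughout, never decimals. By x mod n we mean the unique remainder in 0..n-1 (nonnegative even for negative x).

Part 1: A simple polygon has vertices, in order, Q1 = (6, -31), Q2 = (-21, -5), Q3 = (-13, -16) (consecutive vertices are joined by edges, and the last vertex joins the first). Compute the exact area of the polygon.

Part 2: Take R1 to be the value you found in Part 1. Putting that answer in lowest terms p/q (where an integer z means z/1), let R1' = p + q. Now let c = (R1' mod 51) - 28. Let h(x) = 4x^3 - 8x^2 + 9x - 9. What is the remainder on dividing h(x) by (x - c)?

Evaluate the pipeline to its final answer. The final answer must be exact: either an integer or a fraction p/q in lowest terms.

Part 1: cross terms: (6*-5 - -21*-31)=-681, (-21*-16 - -13*-5)=271, (-13*-31 - 6*-16)=499; twice the area = |89| = 89; area = 89/2; answer 89/2
Part 2: R1 = 89/2; threaded value p + q = 91; c = 12; remainder = value at the root: 4*(12)^3 - 8*(12)^2 + 9*(12)^1 - 9 = (6912) + (-1152) + (108) + (-9) = 5859; answer 5859

5859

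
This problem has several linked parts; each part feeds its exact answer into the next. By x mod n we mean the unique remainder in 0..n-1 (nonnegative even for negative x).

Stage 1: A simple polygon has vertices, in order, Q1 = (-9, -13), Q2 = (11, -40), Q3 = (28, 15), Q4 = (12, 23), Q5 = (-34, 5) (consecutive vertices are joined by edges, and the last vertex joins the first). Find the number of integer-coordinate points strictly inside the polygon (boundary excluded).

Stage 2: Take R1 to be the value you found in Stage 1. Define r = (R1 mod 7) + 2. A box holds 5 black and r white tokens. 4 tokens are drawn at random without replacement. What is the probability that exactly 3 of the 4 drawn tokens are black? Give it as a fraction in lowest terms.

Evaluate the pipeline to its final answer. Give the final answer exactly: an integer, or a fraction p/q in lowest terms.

Stage 1: cross terms: (-9*-40 - 11*-13)=503, (11*15 - 28*-40)=1285, (28*23 - 12*15)=464, (12*5 - -34*23)=842, (-34*-13 - -9*5)=487; twice the area = |3581| = 3581; area = 3581/2; boundary points = 1 + 1 + 8 + 2 + 1 = 13; strictly interior points = area - boundary/2 + 1 = 1785; answer 1785
Stage 2: R1 = 1785; r = 2; total draws C(7,4) = 35; favorable C(5,3)*C(2,1) = 20; P = 4/7; answer 4/7

4/7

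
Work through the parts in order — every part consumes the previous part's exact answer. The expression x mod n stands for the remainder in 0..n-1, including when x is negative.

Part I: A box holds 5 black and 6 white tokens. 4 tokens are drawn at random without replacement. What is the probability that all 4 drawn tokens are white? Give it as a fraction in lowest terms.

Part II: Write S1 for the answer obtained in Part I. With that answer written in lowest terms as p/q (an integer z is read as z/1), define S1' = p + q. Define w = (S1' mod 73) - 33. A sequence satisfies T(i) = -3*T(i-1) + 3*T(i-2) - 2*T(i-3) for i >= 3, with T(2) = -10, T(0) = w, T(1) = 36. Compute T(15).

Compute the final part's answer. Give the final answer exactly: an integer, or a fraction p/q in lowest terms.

1819084718

Part I: total draws C(11,4) = 330; favorable C(6,4) = 15; P = 1/22; answer 1/22
Part II: S1 = 1/22; threaded value p + q = 23; w = -10; T(3) = -3*(-10) + 3*(36) - 2*(-10) = 158; iterating: T(3)=158, T(4)=-576, T(5)=2222, T(6)=-8710, T(7)=33948, T(8)=-132418, T(9)=516518, T(10)=-2014704, T(11)=7858502, T(12)=-30652654, T(13)=119562876, T(14)=-466363594, T(15)=1819084718; answer 1819084718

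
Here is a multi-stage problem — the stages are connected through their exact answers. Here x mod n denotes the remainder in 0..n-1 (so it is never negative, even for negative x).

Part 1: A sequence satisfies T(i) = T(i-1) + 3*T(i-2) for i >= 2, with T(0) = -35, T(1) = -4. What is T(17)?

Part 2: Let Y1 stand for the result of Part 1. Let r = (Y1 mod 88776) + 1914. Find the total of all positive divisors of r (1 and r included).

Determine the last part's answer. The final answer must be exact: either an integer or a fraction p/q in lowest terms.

Part 1: T(2) = 1*(-4) + 3*(-35) = -109; iterating: T(2)=-109, T(3)=-121, T(4)=-448, T(5)=-811, T(6)=-2155, T(7)=-4588, T(8)=-11053, T(9)=-24817, T(10)=-57976, T(11)=-132427, T(12)=-306355, T(13)=-703636, T(14)=-1622701, T(15)=-3733609, T(16)=-8601712, T(17)=-19802539; answer -19802539
Part 2: Y1 = -19802539; r = 85199; 85199 is prime, so its only divisors are 1 and 85199; sigma = 1 + 85199 = 85200; answer 85200

85200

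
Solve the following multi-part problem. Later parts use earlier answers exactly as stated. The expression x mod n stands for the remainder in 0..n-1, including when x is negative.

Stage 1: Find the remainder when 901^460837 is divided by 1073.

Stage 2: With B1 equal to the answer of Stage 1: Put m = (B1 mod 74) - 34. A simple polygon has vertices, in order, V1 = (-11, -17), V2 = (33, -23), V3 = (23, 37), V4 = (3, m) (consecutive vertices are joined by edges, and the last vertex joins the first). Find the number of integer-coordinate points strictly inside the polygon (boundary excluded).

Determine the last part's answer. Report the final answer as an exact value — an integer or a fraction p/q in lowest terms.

1467

Stage 1: squarings mod 1073: 901^1=901, 901^2=613, 901^4=219, 901^8=749, 901^16=895, 901^32=567, 901^64=662, 901^128=460, 901^256=219, 901^512=749, 901^1024=895, 901^2048=567, 901^4096=662, 901^8192=460, 901^16384=219, 901^32768=749, 901^65536=895, 901^131072=567, 901^262144=662; 901^460837 = 901^1 * 901^4 * 901^32 * 901^2048 * 901^65536 * 901^131072 * 901^262144 = 420 (mod 1073); answer 420
Stage 2: B1 = 420; m = 16; cross terms: (-11*-23 - 33*-17)=814, (33*37 - 23*-23)=1750, (23*16 - 3*37)=257, (3*-17 - -11*16)=125; twice the area = |2946| = 2946; area = 1473; boundary points = 2 + 10 + 1 + 1 = 14; strictly interior points = area - boundary/2 + 1 = 1467; answer 1467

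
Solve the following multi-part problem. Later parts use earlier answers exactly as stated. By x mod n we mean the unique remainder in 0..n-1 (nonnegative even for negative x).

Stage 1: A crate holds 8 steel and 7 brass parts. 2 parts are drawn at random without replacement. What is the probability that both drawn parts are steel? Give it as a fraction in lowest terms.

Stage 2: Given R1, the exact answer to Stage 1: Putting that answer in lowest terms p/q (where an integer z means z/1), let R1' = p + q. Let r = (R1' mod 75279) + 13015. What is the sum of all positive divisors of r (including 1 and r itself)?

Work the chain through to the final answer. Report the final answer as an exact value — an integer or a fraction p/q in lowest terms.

24000

Stage 1: total draws C(15,2) = 105; favorable C(8,2) = 28; P = 4/15; answer 4/15
Stage 2: R1 = 4/15; threaded value p + q = 19; r = 13034; 13034 = 2 * 7^3 * 19; sigma = (1 + 2) * (1 + 7 + 49 + 343) * (1 + 19) = 3 * 400 * 20 = 24000; answer 24000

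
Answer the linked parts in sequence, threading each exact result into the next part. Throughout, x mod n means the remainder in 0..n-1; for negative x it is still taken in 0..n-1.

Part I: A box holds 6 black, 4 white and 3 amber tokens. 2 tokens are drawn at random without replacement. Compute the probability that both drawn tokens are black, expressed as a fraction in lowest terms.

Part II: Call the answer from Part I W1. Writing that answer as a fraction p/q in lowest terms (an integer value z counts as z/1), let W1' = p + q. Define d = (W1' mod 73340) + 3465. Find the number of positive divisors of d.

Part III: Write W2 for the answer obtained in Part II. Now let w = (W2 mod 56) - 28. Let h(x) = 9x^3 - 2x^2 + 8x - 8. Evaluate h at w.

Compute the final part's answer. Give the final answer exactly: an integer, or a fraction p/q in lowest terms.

Part I: total draws C(13,2) = 78; favorable C(6,2) = 15; P = 5/26; answer 5/26
Part II: W1 = 5/26; threaded value p + q = 31; d = 3496; 3496 = 2^3 * 19 * 23; number of divisors = (3+1) * (1+1) * (1+1) = 16; answer 16
Part III: W2 = 16; w = -12; 9*(-12)^3 - 2*(-12)^2 + 8*(-12)^1 - 8 = (-15552) + (-288) + (-96) + (-8) = -15944; answer -15944

-15944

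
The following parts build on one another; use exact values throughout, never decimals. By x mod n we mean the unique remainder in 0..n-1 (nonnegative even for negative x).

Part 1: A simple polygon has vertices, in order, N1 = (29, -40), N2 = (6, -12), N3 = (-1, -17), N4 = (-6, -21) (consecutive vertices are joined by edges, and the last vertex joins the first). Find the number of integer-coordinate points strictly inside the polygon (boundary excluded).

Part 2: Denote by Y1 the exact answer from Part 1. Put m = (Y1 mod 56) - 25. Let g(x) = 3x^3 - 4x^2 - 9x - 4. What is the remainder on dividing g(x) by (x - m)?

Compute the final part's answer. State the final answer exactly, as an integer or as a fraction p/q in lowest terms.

Part 1: cross terms: (29*-12 - 6*-40)=-108, (6*-17 - -1*-12)=-114, (-1*-21 - -6*-17)=-81, (-6*-40 - 29*-21)=849; twice the area = |546| = 546; area = 273; boundary points = 1 + 1 + 1 + 1 = 4; strictly interior points = area - boundary/2 + 1 = 272; answer 272
Part 2: Y1 = 272; m = 23; remainder = value at the root: 3*(23)^3 - 4*(23)^2 - 9*(23)^1 - 4 = (36501) + (-2116) + (-207) + (-4) = 34174; answer 34174

34174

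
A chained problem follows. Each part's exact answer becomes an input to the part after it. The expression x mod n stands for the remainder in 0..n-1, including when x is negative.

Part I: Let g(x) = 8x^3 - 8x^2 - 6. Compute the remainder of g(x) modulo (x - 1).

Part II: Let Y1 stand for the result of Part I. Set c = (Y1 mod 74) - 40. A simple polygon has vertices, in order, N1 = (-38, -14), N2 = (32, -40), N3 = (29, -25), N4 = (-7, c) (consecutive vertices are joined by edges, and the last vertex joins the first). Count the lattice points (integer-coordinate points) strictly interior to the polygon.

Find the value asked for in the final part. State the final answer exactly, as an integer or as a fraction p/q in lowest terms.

2061

Part I: remainder = value at the root: 8*(1)^3 - 8*(1)^2 - 6 = (8) + (-8) + (-6) = -6; answer -6
Part II: Y1 = -6; c = 28; cross terms: (-38*-40 - 32*-14)=1968, (32*-25 - 29*-40)=360, (29*28 - -7*-25)=637, (-7*-14 - -38*28)=1162; twice the area = |4127| = 4127; area = 4127/2; boundary points = 2 + 3 + 1 + 1 = 7; strictly interior points = area - boundary/2 + 1 = 2061; answer 2061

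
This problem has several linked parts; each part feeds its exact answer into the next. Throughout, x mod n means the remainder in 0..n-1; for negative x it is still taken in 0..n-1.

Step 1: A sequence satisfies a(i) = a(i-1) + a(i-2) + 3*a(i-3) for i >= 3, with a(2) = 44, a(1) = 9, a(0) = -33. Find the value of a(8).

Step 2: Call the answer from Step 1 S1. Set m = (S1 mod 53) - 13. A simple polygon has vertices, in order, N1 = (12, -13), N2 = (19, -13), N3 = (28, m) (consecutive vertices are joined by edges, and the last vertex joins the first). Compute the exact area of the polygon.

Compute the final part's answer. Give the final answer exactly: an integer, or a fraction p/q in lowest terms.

133

Step 1: a(3) = 1*(44) + 1*(9) + 3*(-33) = -46; iterating: a(3)=-46, a(4)=25, a(5)=111, a(6)=-2, a(7)=184, a(8)=515; answer 515
Step 2: S1 = 515; m = 25; cross terms: (12*-13 - 19*-13)=91, (19*25 - 28*-13)=839, (28*-13 - 12*25)=-664; twice the area = |266| = 266; area = 133; answer 133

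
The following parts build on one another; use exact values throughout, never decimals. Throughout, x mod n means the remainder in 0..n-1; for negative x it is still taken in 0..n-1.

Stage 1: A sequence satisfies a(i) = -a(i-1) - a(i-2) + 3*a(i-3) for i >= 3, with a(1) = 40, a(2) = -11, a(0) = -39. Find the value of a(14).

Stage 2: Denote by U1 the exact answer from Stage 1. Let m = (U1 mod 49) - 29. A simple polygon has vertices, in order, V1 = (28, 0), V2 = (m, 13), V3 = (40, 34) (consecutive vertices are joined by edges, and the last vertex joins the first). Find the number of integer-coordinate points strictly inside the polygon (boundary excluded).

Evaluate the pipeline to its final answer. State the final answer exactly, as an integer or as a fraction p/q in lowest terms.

1029

Stage 1: a(3) = -1*(-11) - 1*(40) + 3*(-39) = -146; iterating: a(3)=-146, a(4)=277, a(5)=-164, a(6)=-551, a(7)=1546, a(8)=-1487, a(9)=-1712, a(10)=7837, a(11)=-10586, a(12)=-2387, a(13)=36484, a(14)=-65855; answer -65855
Stage 2: U1 = -65855; m = -28; cross terms: (28*13 - -28*0)=364, (-28*34 - 40*13)=-1472, (40*0 - 28*34)=-952; twice the area = |-2060| = 2060; area = 1030; boundary points = 1 + 1 + 2 = 4; strictly interior points = area - boundary/2 + 1 = 1029; answer 1029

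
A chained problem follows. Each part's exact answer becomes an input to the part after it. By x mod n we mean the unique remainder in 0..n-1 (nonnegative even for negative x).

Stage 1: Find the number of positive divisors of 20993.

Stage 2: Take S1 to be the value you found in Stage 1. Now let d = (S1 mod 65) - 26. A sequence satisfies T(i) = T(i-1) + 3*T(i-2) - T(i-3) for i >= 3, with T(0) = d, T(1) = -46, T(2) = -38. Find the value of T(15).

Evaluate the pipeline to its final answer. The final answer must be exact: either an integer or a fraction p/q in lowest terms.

Stage 1: 20993 = 7 * 2999; number of divisors = (1+1) * (1+1) = 4; answer 4
Stage 2: S1 = 4; d = -22; T(3) = 1*(-38) + 3*(-46) - 1*(-22) = -154; iterating: T(3)=-154, T(4)=-222, T(5)=-646, T(6)=-1158, T(7)=-2874, T(8)=-5702, T(9)=-13166, T(10)=-27398, T(11)=-61194, T(12)=-130222, T(13)=-286406, T(14)=-615878, T(15)=-1344874; answer -1344874

-1344874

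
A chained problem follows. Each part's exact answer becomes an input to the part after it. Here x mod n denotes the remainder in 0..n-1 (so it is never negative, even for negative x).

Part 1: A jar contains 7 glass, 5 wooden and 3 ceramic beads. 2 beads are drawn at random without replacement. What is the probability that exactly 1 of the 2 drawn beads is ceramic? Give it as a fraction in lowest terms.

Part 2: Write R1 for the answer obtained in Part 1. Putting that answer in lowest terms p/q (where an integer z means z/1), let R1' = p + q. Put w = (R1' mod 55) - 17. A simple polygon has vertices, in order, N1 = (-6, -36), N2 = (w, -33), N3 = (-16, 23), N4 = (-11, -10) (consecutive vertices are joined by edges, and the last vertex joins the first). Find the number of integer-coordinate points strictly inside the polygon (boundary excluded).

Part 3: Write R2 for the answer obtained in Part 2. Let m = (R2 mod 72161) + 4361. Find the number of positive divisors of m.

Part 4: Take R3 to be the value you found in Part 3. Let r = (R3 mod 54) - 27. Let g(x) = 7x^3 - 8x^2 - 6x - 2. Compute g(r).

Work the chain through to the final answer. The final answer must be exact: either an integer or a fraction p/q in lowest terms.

-50789

Part 1: total draws C(15,2) = 105; favorable C(3,1)*C(12,1) = 36; P = 12/35; answer 12/35
Part 2: R1 = 12/35; threaded value p + q = 47; w = 30; cross terms: (-6*-33 - 30*-36)=1278, (30*23 - -16*-33)=162, (-16*-10 - -11*23)=413, (-11*-36 - -6*-10)=336; twice the area = |2189| = 2189; area = 2189/2; boundary points = 3 + 2 + 1 + 1 = 7; strictly interior points = area - boundary/2 + 1 = 1092; answer 1092
Part 3: R2 = 1092; m = 5453; 5453 = 7 * 19 * 41; number of divisors = (1+1) * (1+1) * (1+1) = 8; answer 8
Part 4: R3 = 8; r = -19; 7*(-19)^3 - 8*(-19)^2 - 6*(-19)^1 - 2 = (-48013) + (-2888) + (114) + (-2) = -50789; answer -50789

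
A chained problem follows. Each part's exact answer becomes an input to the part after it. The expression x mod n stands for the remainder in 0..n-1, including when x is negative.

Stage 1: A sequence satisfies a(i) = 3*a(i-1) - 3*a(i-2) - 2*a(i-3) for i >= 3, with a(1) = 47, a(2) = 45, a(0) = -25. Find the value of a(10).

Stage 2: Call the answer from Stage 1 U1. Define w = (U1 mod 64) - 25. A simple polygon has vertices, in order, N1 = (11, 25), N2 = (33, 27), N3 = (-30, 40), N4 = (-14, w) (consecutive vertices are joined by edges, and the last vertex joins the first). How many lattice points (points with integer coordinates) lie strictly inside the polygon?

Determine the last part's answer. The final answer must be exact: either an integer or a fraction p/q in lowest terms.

945

Stage 1: a(3) = 3*(45) - 3*(47) - 2*(-25) = 44; iterating: a(3)=44, a(4)=-97, a(5)=-513, a(6)=-1336, a(7)=-2275, a(8)=-1791, a(9)=4124, a(10)=22295; answer 22295
Stage 2: U1 = 22295; w = -2; cross terms: (11*27 - 33*25)=-528, (33*40 - -30*27)=2130, (-30*-2 - -14*40)=620, (-14*25 - 11*-2)=-328; twice the area = |1894| = 1894; area = 947; boundary points = 2 + 1 + 2 + 1 = 6; strictly interior points = area - boundary/2 + 1 = 945; answer 945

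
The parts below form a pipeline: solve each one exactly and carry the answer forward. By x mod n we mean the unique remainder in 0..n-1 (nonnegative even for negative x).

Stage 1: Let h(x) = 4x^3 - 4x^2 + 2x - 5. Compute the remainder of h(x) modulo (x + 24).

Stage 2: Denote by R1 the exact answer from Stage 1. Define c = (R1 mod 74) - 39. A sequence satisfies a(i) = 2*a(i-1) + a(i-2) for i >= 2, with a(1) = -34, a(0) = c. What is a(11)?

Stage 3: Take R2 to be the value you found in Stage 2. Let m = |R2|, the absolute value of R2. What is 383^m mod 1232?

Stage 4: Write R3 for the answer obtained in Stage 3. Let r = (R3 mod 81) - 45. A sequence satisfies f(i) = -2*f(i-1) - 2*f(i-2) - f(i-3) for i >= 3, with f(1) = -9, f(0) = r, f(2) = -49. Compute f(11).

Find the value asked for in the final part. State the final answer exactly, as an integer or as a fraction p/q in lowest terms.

155

Stage 1: remainder = value at the root: 4*(-24)^3 - 4*(-24)^2 + 2*(-24)^1 - 5 = (-55296) + (-2304) + (-48) + (-5) = -57653; answer -57653
Stage 2: R1 = -57653; c = 28; a(2) = 2*(-34) + 1*(28) = -40; iterating: a(2)=-40, a(3)=-114, a(4)=-268, a(5)=-650, a(6)=-1568, a(7)=-3786, a(8)=-9140, a(9)=-22066, a(10)=-53272, a(11)=-128610; answer -128610
Stage 3: R2 = -128610; m = 128610; squarings mod 1232: 383^1=383, 383^2=81, 383^4=401, 383^8=641, 383^16=625, 383^32=81, 383^64=401, 383^128=641, 383^256=625, 383^512=81, 383^1024=401, 383^2048=641, 383^4096=625, 383^8192=81, 383^16384=401, 383^32768=641, 383^65536=625; 383^128610 = 383^2 * 383^32 * 383^64 * 383^512 * 383^1024 * 383^4096 * 383^8192 * 383^16384 * 383^32768 * 383^65536 = 1 (mod 1232); answer 1
Stage 4: R3 = 1; r = -44; f(3) = -2*(-49) - 2*(-9) - 1*(-44) = 160; iterating: f(3)=160, f(4)=-213, f(5)=155, f(6)=-44, f(7)=-9, f(8)=-49, f(9)=160, f(10)=-213, f(11)=155; answer 155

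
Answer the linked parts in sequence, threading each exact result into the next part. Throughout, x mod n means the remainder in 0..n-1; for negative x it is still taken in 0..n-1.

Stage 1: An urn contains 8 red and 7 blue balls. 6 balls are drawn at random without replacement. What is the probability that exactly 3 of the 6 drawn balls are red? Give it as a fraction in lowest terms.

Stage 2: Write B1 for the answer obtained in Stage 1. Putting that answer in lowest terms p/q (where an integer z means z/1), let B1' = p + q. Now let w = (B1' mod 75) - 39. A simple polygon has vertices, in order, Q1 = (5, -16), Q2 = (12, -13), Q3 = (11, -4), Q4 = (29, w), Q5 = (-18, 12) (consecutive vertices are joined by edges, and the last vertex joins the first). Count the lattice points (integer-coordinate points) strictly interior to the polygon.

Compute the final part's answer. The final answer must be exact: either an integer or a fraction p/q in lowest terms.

600

Stage 1: total draws C(15,6) = 5005; favorable C(8,3)*C(7,3) = 1960; P = 56/143; answer 56/143
Stage 2: B1 = 56/143; threaded value p + q = 199; w = 10; cross terms: (5*-13 - 12*-16)=127, (12*-4 - 11*-13)=95, (11*10 - 29*-4)=226, (29*12 - -18*10)=528, (-18*-16 - 5*12)=228; twice the area = |1204| = 1204; area = 602; boundary points = 1 + 1 + 2 + 1 + 1 = 6; strictly interior points = area - boundary/2 + 1 = 600; answer 600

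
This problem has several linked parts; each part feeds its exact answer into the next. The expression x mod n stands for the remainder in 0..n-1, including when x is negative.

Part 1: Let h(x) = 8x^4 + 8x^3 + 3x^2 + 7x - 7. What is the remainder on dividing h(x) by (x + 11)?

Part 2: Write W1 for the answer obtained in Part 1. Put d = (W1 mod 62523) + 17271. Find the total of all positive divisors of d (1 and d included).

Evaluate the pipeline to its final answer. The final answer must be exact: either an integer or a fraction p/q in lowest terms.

Part 1: remainder = value at the root: 8*(-11)^4 + 8*(-11)^3 + 3*(-11)^2 + 7*(-11)^1 - 7 = (117128) + (-10648) + (363) + (-77) + (-7) = 106759; answer 106759
Part 2: W1 = 106759; d = 61507; 61507 is prime, so its only divisors are 1 and 61507; sigma = 1 + 61507 = 61508; answer 61508

61508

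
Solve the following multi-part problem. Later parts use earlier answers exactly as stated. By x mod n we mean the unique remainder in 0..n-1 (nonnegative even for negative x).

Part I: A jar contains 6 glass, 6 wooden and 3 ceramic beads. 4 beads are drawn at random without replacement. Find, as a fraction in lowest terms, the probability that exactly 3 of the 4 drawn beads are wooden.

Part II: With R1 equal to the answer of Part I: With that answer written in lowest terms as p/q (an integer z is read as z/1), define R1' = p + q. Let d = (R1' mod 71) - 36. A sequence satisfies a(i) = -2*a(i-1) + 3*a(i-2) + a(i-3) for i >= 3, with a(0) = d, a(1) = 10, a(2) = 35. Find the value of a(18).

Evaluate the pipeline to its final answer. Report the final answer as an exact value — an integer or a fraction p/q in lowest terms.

Part I: total draws C(15,4) = 1365; favorable C(6,3)*C(9,1) = 180; P = 12/91; answer 12/91
Part II: R1 = 12/91; threaded value p + q = 103; d = -4; a(3) = -2*(35) + 3*(10) + 1*(-4) = -44; iterating: a(3)=-44, a(4)=203, a(5)=-503, a(6)=1571, a(7)=-4448, a(8)=13106, a(9)=-37985, a(10)=110840, a(11)=-322529, a(12)=939593, a(13)=-2735933, a(14)=7968116, a(15)=-23204438, a(16)=67577291, a(17)=-196799780, a(18)=573126995; answer 573126995

573126995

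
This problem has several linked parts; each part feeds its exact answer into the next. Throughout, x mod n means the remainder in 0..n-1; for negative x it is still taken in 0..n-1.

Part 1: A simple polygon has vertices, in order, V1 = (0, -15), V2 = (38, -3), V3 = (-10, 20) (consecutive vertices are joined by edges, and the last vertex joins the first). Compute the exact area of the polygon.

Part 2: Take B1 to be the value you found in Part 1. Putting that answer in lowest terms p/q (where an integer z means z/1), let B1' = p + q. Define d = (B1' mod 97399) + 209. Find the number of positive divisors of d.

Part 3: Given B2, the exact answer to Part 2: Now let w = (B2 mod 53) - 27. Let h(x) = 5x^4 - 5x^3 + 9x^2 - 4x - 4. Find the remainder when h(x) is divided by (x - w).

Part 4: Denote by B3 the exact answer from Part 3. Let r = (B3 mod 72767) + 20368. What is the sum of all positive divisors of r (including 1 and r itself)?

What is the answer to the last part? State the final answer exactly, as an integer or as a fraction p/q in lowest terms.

Part 1: cross terms: (0*-3 - 38*-15)=570, (38*20 - -10*-3)=730, (-10*-15 - 0*20)=150; twice the area = |1450| = 1450; area = 725; answer 725
Part 2: B1 = 725; threaded value p + q = 726; d = 935; 935 = 5 * 11 * 17; number of divisors = (1+1) * (1+1) * (1+1) = 8; answer 8
Part 3: B2 = 8; w = -19; remainder = value at the root: 5*(-19)^4 - 5*(-19)^3 + 9*(-19)^2 - 4*(-19)^1 - 4 = (651605) + (34295) + (3249) + (76) + (-4) = 689221; answer 689221
Part 4: B3 = 689221; r = 54686; 54686 = 2 * 37 * 739; sigma = (1 + 2) * (1 + 37) * (1 + 739) = 3 * 38 * 740 = 84360; answer 84360

84360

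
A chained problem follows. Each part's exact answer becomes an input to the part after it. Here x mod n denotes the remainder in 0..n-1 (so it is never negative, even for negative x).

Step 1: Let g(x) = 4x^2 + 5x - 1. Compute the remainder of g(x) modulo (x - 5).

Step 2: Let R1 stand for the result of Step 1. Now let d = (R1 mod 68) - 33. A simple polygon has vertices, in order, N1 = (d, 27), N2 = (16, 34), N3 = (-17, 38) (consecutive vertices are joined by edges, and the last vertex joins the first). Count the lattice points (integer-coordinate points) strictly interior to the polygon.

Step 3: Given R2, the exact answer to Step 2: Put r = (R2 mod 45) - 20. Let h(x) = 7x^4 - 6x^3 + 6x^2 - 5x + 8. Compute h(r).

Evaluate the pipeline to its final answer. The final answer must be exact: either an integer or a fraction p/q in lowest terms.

156452

Step 1: remainder = value at the root: 4*(5)^2 + 5*(5)^1 - 1 = (100) + (25) + (-1) = 124; answer 124
Step 2: R1 = 124; d = 23; cross terms: (23*34 - 16*27)=350, (16*38 - -17*34)=1186, (-17*27 - 23*38)=-1333; twice the area = |203| = 203; area = 203/2; boundary points = 7 + 1 + 1 = 9; strictly interior points = area - boundary/2 + 1 = 98; answer 98
Step 3: R2 = 98; r = -12; 7*(-12)^4 - 6*(-12)^3 + 6*(-12)^2 - 5*(-12)^1 + 8 = (145152) + (10368) + (864) + (60) + (8) = 156452; answer 156452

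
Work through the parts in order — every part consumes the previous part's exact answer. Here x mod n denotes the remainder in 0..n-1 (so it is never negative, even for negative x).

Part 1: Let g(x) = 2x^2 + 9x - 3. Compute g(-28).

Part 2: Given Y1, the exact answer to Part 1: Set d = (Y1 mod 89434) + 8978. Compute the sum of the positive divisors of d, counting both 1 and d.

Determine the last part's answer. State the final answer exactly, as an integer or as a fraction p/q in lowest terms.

10584

Part 1: 2*(-28)^2 + 9*(-28)^1 - 3 = (1568) + (-252) + (-3) = 1313; answer 1313
Part 2: Y1 = 1313; d = 10291; 10291 = 41 * 251; sigma = (1 + 41) * (1 + 251) = 42 * 252 = 10584; answer 10584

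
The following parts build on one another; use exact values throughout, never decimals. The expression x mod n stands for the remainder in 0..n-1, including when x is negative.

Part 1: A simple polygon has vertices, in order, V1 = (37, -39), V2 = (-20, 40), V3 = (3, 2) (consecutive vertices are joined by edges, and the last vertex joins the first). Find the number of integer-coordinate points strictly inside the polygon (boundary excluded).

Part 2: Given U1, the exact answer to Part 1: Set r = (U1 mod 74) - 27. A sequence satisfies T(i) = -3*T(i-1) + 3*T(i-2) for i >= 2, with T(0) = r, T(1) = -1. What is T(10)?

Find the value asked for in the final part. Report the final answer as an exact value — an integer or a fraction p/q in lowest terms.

27945

Part 1: cross terms: (37*40 - -20*-39)=700, (-20*2 - 3*40)=-160, (3*-39 - 37*2)=-191; twice the area = |349| = 349; area = 349/2; boundary points = 1 + 1 + 1 = 3; strictly interior points = area - boundary/2 + 1 = 174; answer 174
Part 2: U1 = 174; r = -1; T(2) = -3*(-1) + 3*(-1) = 0; iterating: T(2)=0, T(3)=-3, T(4)=9, T(5)=-36, T(6)=135, T(7)=-513, T(8)=1944, T(9)=-7371, T(10)=27945; answer 27945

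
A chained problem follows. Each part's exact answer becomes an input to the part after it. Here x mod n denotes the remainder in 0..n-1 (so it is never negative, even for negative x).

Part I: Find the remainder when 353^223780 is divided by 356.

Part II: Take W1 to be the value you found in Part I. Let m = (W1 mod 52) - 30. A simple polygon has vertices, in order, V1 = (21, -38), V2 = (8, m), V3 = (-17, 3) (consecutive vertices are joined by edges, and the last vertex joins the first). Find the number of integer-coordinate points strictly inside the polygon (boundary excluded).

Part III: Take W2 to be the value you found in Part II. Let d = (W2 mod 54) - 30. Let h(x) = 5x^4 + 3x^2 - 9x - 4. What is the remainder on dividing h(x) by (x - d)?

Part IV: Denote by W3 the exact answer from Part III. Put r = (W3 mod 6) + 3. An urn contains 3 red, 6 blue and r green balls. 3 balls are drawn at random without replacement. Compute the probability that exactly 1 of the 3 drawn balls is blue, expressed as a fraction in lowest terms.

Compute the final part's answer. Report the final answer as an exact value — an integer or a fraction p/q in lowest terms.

27/56

Part I: squarings mod 356: 353^1=353, 353^2=9, 353^4=81, 353^8=153, 353^16=269, 353^32=93, 353^64=105, 353^128=345, 353^256=121, 353^512=45, 353^1024=245, 353^2048=217, 353^4096=97, 353^8192=153, 353^16384=269, 353^32768=93, 353^65536=105, 353^131072=345; 353^223780 = 353^4 * 353^32 * 353^512 * 353^2048 * 353^8192 * 353^16384 * 353^65536 * 353^131072 = 189 (mod 356); answer 189
Part II: W1 = 189; m = 3; cross terms: (21*3 - 8*-38)=367, (8*3 - -17*3)=75, (-17*-38 - 21*3)=583; twice the area = |1025| = 1025; area = 1025/2; boundary points = 1 + 25 + 1 = 27; strictly interior points = area - boundary/2 + 1 = 500; answer 500
Part III: W2 = 500; d = -16; remainder = value at the root: 5*(-16)^4 + 3*(-16)^2 - 9*(-16)^1 - 4 = (327680) + (768) + (144) + (-4) = 328588; answer 328588
Part IV: W3 = 328588; r = 7; total draws C(16,3) = 560; favorable C(6,1)*C(10,2) = 270; P = 27/56; answer 27/56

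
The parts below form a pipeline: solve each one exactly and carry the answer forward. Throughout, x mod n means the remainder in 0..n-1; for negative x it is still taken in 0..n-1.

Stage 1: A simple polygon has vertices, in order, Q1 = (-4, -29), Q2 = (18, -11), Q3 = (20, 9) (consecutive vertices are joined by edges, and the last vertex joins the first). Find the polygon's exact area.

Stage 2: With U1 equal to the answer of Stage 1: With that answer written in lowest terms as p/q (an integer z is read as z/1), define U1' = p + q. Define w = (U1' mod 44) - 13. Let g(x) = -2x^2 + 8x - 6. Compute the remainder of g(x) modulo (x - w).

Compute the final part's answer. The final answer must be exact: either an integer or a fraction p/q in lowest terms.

-286

Stage 1: cross terms: (-4*-11 - 18*-29)=566, (18*9 - 20*-11)=382, (20*-29 - -4*9)=-544; twice the area = |404| = 404; area = 202; answer 202
Stage 2: U1 = 202; threaded value p + q = 203; w = 14; remainder = value at the root: -2*(14)^2 + 8*(14)^1 - 6 = (-392) + (112) + (-6) = -286; answer -286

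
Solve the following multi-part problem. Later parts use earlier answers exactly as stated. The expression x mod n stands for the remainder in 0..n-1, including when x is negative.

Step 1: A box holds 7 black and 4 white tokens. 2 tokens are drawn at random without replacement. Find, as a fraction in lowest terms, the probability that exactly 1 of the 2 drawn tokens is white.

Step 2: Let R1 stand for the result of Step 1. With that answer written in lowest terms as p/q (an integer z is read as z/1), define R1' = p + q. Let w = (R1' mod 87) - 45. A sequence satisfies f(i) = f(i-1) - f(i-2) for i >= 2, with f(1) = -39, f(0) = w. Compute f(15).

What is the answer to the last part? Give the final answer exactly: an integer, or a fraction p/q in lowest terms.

Step 1: total draws C(11,2) = 55; favorable C(4,1)*C(7,1) = 28; P = 28/55; answer 28/55
Step 2: R1 = 28/55; threaded value p + q = 83; w = 38; f(2) = 1*(-39) - 1*(38) = -77; iterating: f(2)=-77, f(3)=-38, f(4)=39, f(5)=77, f(6)=38, f(7)=-39, f(8)=-77, f(9)=-38, f(10)=39, f(11)=77, f(12)=38, f(13)=-39, f(14)=-77, f(15)=-38; answer -38

-38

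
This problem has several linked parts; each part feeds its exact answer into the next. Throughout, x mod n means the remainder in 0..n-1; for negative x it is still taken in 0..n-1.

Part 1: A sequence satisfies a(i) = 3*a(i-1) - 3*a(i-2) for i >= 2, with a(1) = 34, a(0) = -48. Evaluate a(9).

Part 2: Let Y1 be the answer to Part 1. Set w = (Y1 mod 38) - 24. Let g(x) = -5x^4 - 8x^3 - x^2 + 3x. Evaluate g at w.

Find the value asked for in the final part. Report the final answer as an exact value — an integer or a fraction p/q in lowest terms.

-736460

Part 1: a(2) = 3*(34) - 3*(-48) = 246; iterating: a(2)=246, a(3)=636, a(4)=1170, a(5)=1602, a(6)=1296, a(7)=-918, a(8)=-6642, a(9)=-17172; answer -17172
Part 2: Y1 = -17172; w = -20; -5*(-20)^4 - 8*(-20)^3 - 1*(-20)^2 + 3*(-20)^1 = (-800000) + (64000) + (-400) + (-60) = -736460; answer -736460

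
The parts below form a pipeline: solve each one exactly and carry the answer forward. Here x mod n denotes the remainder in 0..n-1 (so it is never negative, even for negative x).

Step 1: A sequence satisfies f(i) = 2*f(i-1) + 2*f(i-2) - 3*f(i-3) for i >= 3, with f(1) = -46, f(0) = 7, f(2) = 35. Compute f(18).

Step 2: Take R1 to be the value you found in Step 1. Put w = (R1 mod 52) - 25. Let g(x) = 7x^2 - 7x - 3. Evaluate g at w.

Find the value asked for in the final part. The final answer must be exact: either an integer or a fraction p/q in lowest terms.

39

Step 1: f(3) = 2*(35) + 2*(-46) - 3*(7) = -43; iterating: f(3)=-43, f(4)=122, f(5)=53, f(6)=479, f(7)=698, f(8)=2195, f(9)=4349, f(10)=10994, f(11)=24101, f(12)=57143, f(13)=129506, f(14)=300995, f(15)=689573, f(16)=1592618, f(17)=3661397, f(18)=8439311; answer 8439311
Step 2: R1 = 8439311; w = -2; 7*(-2)^2 - 7*(-2)^1 - 3 = (28) + (14) + (-3) = 39; answer 39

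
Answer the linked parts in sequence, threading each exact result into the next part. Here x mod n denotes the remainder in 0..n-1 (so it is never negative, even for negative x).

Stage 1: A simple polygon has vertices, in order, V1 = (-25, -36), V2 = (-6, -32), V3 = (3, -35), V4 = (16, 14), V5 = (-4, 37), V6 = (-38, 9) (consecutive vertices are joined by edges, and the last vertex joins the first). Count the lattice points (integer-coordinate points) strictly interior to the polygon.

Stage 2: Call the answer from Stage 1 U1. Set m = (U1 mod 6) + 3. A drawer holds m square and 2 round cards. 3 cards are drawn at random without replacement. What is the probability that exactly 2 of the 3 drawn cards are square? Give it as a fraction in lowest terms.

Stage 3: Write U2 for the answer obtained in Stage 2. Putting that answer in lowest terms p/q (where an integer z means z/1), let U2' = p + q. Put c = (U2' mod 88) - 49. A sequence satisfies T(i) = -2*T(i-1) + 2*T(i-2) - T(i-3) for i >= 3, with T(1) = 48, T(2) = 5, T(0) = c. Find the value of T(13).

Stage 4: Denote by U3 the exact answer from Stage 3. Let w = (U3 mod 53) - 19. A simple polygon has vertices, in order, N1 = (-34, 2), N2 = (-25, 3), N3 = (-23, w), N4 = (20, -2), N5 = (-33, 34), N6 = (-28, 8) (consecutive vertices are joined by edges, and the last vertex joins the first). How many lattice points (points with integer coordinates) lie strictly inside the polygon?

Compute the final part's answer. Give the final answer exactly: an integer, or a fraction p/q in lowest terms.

Stage 1: cross terms: (-25*-32 - -6*-36)=584, (-6*-35 - 3*-32)=306, (3*14 - 16*-35)=602, (16*37 - -4*14)=648, (-4*9 - -38*37)=1370, (-38*-36 - -25*9)=1593; twice the area = |5103| = 5103; area = 5103/2; boundary points = 1 + 3 + 1 + 1 + 2 + 1 = 9; strictly interior points = area - boundary/2 + 1 = 2548; answer 2548
Stage 2: U1 = 2548; m = 7; total draws C(9,3) = 84; favorable C(7,2)*C(2,1) = 42; P = 1/2; answer 1/2
Stage 3: U2 = 1/2; threaded value p + q = 3; c = -46; T(3) = -2*(5) + 2*(48) - 1*(-46) = 132; iterating: T(3)=132, T(4)=-302, T(5)=863, T(6)=-2462, T(7)=6952, T(8)=-19691, T(9)=55748, T(10)=-157830, T(11)=446847, T(12)=-1265102, T(13)=3581728; answer 3581728
Stage 4: U3 = 3581728; w = 22; cross terms: (-34*3 - -25*2)=-52, (-25*22 - -23*3)=-481, (-23*-2 - 20*22)=-394, (20*34 - -33*-2)=614, (-33*8 - -28*34)=688, (-28*2 - -34*8)=216; twice the area = |591| = 591; area = 591/2; boundary points = 1 + 1 + 1 + 1 + 1 + 6 = 11; strictly interior points = area - boundary/2 + 1 = 291; answer 291

291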